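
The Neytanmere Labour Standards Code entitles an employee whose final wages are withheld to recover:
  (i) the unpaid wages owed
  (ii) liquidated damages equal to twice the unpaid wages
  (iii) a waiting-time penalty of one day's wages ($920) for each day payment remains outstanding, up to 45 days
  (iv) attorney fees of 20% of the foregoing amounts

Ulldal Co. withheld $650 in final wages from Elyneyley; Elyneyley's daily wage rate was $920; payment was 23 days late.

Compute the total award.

Doubled: 2 × $650 = $1,300
Penalty days: min(23, 45) = 23
Waiting-time penalty: 23 × $920 = $21,160
Subtotal: $650 + $1,300 + $21,160 = $23,110
Attorney fees: 20% of $23,110 = $4,622
Total award: $23,110 + $4,622 = $27,732

$27,732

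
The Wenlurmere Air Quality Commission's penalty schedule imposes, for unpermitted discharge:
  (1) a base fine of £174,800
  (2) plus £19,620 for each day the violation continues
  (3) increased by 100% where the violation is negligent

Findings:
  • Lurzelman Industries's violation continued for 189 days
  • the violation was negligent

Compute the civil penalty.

Per-day component: 189 × £19,620 = £3,708,180
Base plus per-day: £174,800 + £3,708,180 = £3,882,980
Enhancement: 100% of £3,882,980 = £3,882,980
Enhanced fine: £3,882,980 + £3,882,980 = £7,765,960

£7,765,960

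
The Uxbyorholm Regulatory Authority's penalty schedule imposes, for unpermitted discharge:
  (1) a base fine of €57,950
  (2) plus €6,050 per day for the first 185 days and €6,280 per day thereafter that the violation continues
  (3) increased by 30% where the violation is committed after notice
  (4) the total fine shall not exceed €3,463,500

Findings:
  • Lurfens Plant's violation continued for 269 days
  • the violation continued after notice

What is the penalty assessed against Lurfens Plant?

First 185 days: 185 × €6,050 = €1,119,250
Remaining days: (269 − 185) × €6,280 = €527,520
Per-day component: €1,119,250 + €527,520 = €1,646,770
Base plus per-day: €57,950 + €1,646,770 = €1,704,720
Enhancement: 30% of €1,704,720 = €511,416
Enhanced fine: €1,704,720 + €511,416 = €2,216,136
Cap at €3,463,500: €2,216,136 is within the cap, no reduction.

€2,216,136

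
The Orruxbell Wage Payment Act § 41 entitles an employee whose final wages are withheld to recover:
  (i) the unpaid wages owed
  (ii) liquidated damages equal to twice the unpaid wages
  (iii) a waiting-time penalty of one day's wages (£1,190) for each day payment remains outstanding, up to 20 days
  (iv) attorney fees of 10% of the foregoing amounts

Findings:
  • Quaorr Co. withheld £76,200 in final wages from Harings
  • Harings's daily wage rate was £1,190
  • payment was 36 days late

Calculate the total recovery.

Doubled: 2 × £76,200 = £152,400
Penalty days: min(36, 20) = 20
Waiting-time penalty: 20 × £1,190 = £23,800
Subtotal: £76,200 + £152,400 + £23,800 = £252,400
Attorney fees: 10% of £252,400 = £25,240
Total award: £252,400 + £25,240 = £277,640

£277,640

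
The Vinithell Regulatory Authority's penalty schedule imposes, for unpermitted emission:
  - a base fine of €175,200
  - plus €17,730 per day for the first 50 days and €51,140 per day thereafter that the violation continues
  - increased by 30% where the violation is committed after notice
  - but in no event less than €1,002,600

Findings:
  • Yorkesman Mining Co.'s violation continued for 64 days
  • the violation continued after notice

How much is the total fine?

First 50 days: 50 × €17,730 = €886,500
Remaining days: (64 − 50) × €51,140 = €715,960
Per-day component: €886,500 + €715,960 = €1,602,460
Base plus per-day: €175,200 + €1,602,460 = €1,777,660
Enhancement: 30% of €1,777,660 = €533,298
Enhanced fine: €1,777,660 + €533,298 = €2,310,958
Minimum €1,002,600: €2,310,958 meets the minimum, no increase.

Civil penalty: €2,310,958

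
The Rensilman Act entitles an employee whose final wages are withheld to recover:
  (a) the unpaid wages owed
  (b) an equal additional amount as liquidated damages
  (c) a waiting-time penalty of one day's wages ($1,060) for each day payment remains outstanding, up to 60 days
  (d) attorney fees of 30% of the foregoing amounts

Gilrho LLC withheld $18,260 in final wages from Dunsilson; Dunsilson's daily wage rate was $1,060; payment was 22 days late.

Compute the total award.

$77,792

Liquidated damages (equal amount): $18,260
Penalty days: min(22, 60) = 22
Waiting-time penalty: 22 × $1,060 = $23,320
Subtotal: $18,260 + $18,260 + $23,320 = $59,840
Attorney fees: 30% of $59,840 = $17,952
Total award: $59,840 + $17,952 = $77,792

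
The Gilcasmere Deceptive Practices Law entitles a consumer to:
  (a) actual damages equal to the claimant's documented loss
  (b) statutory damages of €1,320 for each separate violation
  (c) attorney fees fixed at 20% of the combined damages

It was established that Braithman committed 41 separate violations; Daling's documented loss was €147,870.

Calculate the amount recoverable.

Statutory damages: 41 × €1,320 = €54,120
Combined damages: €147,870 + €54,120 = €201,990
Attorney fees: 20% of €201,990 = €40,398
Total recovery: €201,990 + €40,398 = €242,388

€242,388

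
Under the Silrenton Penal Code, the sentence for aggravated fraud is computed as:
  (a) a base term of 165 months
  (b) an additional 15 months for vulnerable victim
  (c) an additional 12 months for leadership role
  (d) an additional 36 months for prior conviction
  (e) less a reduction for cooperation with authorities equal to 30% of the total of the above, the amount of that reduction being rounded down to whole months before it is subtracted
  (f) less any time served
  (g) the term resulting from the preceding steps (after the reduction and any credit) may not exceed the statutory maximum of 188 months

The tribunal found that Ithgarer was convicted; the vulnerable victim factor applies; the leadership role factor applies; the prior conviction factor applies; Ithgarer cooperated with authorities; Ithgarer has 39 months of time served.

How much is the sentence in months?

Sentence: 121 months

Vulnerable victim enhancement: +15 months
Leadership role enhancement: +12 months
Prior conviction enhancement: +36 months
Adjusted term: 165 months + 15 months + 12 months + 36 months = 228 months
Cooperation with authorities reduction: 30% of 228 months = 68 months (rounded down)
After reduction: 228 − 68 = 160 months
Less time served: 160 months − 39 months = 121 months
Cap at 188 months: 121 months is within the cap, no reduction.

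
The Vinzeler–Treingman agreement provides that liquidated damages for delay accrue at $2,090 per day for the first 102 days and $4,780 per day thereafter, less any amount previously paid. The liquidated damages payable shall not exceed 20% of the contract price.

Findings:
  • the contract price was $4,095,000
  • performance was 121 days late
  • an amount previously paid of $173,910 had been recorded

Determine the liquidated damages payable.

Liquidated damages: $130,090

First 102 days: 102 × $2,090 = $213,180
Remaining days: (121 − 102) × $4,780 = $90,820
Accrued per-day damages: $213,180 + $90,820 = $304,000
Less amount previously paid: $304,000 − $173,910 = $130,090
Cap: 20% of $4,095,000 = $819,000
Cap at $819,000: $130,090 is within the cap, no reduction.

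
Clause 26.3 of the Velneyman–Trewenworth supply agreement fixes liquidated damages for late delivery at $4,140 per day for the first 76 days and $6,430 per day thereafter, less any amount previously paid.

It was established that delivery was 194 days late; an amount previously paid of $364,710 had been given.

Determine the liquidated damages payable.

$708,670

First 76 days: 76 × $4,140 = $314,640
Remaining days: (194 − 76) × $6,430 = $758,740
Accrued per-day damages: $314,640 + $758,740 = $1,073,380
Less amount previously paid: $1,073,380 − $364,710 = $708,670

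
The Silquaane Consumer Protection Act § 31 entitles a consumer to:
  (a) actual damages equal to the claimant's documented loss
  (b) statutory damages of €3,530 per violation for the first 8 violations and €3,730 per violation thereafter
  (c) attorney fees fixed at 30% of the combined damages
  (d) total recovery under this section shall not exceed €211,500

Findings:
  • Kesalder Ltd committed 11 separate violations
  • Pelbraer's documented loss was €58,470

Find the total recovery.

First 8 violations: 8 × €3,530 = €28,240
Remaining violations: (11 − 8) × €3,730 = €11,190
Statutory damages: €28,240 + €11,190 = €39,430
Combined damages: €58,470 + €39,430 = €97,900
Attorney fees: 30% of €97,900 = €29,370
Total before cap: €97,900 + €29,370 = €127,270
Cap at €211,500: €127,270 is within the cap, no reduction.

Total recovery: €127,270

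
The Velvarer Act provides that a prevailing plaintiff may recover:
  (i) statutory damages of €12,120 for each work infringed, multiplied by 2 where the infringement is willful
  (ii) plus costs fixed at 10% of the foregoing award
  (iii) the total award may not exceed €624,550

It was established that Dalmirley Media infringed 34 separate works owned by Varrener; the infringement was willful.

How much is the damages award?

€624,550

Statutory damages: 34 × €12,120 = €412,080
Doubled: 2 × €412,080 = €824,160
Costs: 10% of €824,160 = €82,416
Award plus costs: €824,160 + €82,416 = €906,576
Cap at €624,550: €906,576 exceeds the cap → €624,550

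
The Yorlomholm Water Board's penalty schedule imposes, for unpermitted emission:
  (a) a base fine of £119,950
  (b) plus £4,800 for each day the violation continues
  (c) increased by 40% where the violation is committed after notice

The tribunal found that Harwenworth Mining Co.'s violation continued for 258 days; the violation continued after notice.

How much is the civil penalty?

£1,901,690

Per-day component: 258 × £4,800 = £1,238,400
Base plus per-day: £119,950 + £1,238,400 = £1,358,350
Enhancement: 40% of £1,358,350 = £543,340
Enhanced fine: £1,358,350 + £543,340 = £1,901,690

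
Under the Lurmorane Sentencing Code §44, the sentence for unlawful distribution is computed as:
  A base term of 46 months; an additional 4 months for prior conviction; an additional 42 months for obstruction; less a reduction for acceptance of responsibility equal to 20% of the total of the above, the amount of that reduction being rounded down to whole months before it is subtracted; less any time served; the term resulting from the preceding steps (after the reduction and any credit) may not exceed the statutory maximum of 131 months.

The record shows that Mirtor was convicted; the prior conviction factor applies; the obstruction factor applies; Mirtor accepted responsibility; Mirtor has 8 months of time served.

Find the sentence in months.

Prior conviction enhancement: +4 months
Obstruction enhancement: +42 months
Adjusted term: 46 months + 4 months + 42 months = 92 months
Acceptance of responsibility reduction: 20% of 92 months = 18 months (rounded down)
After reduction: 92 − 18 = 74 months
Less time served: 74 months − 8 months = 66 months
Cap at 131 months: 66 months is within the cap, no reduction.

Sentence: 66 months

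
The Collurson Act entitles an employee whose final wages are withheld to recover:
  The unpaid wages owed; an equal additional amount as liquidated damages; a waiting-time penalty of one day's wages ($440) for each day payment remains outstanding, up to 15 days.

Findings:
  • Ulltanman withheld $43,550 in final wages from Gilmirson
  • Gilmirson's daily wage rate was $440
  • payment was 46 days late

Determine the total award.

Liquidated damages (equal amount): $43,550
Penalty days: min(46, 15) = 15
Waiting-time penalty: 15 × $440 = $6,600
Total award: $43,550 + $43,550 + $6,600 = $93,700

Total award: $93,700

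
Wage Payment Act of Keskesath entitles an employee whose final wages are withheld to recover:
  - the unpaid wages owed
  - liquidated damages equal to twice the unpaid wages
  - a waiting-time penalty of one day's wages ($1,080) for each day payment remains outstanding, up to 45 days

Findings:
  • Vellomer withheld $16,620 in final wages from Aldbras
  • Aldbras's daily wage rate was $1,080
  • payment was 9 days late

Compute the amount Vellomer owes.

Doubled: 2 × $16,620 = $33,240
Penalty days: min(9, 45) = 9
Waiting-time penalty: 9 × $1,080 = $9,720
Total award: $16,620 + $33,240 + $9,720 = $59,580

$59,580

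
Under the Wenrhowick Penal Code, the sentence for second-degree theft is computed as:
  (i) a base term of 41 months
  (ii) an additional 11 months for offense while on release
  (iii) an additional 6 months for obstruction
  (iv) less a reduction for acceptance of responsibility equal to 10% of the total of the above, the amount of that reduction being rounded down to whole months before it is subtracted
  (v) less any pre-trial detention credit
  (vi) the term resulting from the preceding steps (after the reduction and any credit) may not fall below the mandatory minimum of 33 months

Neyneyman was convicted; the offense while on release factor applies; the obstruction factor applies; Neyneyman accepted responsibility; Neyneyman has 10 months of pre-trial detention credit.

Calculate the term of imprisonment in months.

Offense while on release enhancement: +11 months
Obstruction enhancement: +6 months
Adjusted term: 41 months + 11 months + 6 months = 58 months
Acceptance of responsibility reduction: 10% of 58 months = 5 months (rounded down)
After reduction: 58 − 5 = 53 months
Less pre-trial detention credit: 53 months − 10 months = 43 months
Minimum 33 months: 43 months meets the minimum, no increase.

43 months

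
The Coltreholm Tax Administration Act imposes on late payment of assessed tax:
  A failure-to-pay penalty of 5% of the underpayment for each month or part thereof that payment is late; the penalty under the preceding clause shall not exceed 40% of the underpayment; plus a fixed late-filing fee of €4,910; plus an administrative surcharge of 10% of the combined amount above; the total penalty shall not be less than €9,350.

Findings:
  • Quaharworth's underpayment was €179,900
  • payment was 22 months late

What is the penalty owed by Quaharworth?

Accrued rate: 5% × 22 = 110%, capped at 40% → 40%
Failure-to-pay penalty: 40% of €179,900 = €71,960
Penalty before surcharge: €71,960 + €4,910 = €76,870
Administrative surcharge: 10% of €76,870 = €7,687
Total penalty: €76,870 + €7,687 = €84,557
Minimum €9,350: €84,557 meets the minimum, no increase.

€84,557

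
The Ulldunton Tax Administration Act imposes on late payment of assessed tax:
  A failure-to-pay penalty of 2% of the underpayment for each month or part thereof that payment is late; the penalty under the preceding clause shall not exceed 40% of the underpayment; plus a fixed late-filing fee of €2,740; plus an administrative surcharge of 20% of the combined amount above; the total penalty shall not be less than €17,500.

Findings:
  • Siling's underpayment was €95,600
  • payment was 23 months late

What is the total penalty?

€49,176

Accrued rate: 2% × 23 = 46%, capped at 40% → 40%
Failure-to-pay penalty: 40% of €95,600 = €38,240
Penalty before surcharge: €38,240 + €2,740 = €40,980
Administrative surcharge: 20% of €40,980 = €8,196
Total penalty: €40,980 + €8,196 = €49,176
Minimum €17,500: €49,176 meets the minimum, no increase.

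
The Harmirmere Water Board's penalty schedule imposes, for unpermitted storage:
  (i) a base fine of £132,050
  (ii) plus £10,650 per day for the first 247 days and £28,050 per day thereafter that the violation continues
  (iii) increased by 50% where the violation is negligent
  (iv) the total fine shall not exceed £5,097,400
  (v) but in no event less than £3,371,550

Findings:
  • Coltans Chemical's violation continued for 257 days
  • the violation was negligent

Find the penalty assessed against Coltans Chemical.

First 247 days: 247 × £10,650 = £2,630,550
Remaining days: (257 − 247) × £28,050 = £280,500
Per-day component: £2,630,550 + £280,500 = £2,911,050
Base plus per-day: £132,050 + £2,911,050 = £3,043,100
Enhancement: 50% of £3,043,100 = £1,521,550
Enhanced fine: £3,043,100 + £1,521,550 = £4,564,650
Cap at £5,097,400: £4,564,650 is within the cap, no reduction.
Minimum £3,371,550: £4,564,650 meets the minimum, no increase.

£4,564,650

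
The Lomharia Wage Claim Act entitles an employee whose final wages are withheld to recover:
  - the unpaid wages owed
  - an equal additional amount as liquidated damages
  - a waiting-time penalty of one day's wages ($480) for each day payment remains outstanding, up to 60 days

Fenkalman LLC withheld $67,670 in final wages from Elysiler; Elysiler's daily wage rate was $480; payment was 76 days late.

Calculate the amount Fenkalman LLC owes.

Total award: $164,140

Liquidated damages (equal amount): $67,670
Penalty days: min(76, 60) = 60
Waiting-time penalty: 60 × $480 = $28,800
Total award: $67,670 + $67,670 + $28,800 = $164,140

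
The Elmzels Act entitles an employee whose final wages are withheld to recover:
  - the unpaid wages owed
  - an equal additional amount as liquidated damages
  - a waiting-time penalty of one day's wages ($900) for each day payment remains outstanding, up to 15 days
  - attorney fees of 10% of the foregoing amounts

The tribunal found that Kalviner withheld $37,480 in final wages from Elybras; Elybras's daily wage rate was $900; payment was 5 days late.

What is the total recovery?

Liquidated damages (equal amount): $37,480
Penalty days: min(5, 15) = 5
Waiting-time penalty: 5 × $900 = $4,500
Subtotal: $37,480 + $37,480 + $4,500 = $79,460
Attorney fees: 10% of $79,460 = $7,946
Total award: $79,460 + $7,946 = $87,406

$87,406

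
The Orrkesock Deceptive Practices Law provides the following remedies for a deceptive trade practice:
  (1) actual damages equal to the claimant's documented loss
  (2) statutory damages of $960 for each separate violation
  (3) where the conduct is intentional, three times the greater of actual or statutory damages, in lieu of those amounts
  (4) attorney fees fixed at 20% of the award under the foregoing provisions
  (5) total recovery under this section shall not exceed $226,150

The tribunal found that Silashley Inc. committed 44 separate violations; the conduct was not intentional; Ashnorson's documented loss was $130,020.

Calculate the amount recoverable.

Total recovery: $206,712

Statutory damages: 44 × $960 = $42,240
Conduct not intentional: the in-lieu enhancement does not apply.
Actual plus statutory damages: $130,020 + $42,240 = $172,260
Attorney fees: 20% of $172,260 = $34,452
Total before cap: $172,260 + $34,452 = $206,712
Cap at $226,150: $206,712 is within the cap, no reduction.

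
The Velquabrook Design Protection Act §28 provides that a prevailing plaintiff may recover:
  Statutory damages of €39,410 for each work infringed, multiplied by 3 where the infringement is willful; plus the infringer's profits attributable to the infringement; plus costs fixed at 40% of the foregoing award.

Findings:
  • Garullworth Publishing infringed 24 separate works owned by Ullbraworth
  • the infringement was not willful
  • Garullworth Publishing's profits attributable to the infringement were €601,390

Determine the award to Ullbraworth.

€2,166,122

Statutory damages: 24 × €39,410 = €945,840
Infringement not willful: no ×3 enhancement.
Combined award: €945,840 + €601,390 = €1,547,230
Costs: 40% of €1,547,230 = €618,892
Award plus costs: €1,547,230 + €618,892 = €2,166,122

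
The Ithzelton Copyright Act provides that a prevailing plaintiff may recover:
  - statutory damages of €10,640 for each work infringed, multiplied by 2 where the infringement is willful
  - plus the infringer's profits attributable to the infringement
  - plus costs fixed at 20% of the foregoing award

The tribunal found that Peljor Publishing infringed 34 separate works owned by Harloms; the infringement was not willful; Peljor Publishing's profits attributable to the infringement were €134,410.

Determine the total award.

Award: €595,404

Statutory damages: 34 × €10,640 = €361,760
Infringement not willful: no ×2 enhancement.
Combined award: €361,760 + €134,410 = €496,170
Costs: 20% of €496,170 = €99,234
Award plus costs: €496,170 + €99,234 = €595,404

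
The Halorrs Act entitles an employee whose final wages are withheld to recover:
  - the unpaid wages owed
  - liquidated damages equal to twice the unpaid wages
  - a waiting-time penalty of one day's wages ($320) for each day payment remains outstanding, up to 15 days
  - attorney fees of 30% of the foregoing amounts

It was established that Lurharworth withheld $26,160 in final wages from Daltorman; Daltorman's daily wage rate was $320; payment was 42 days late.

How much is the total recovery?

$108,264

Doubled: 2 × $26,160 = $52,320
Penalty days: min(42, 15) = 15
Waiting-time penalty: 15 × $320 = $4,800
Subtotal: $26,160 + $52,320 + $4,800 = $83,280
Attorney fees: 30% of $83,280 = $24,984
Total award: $83,280 + $24,984 = $108,264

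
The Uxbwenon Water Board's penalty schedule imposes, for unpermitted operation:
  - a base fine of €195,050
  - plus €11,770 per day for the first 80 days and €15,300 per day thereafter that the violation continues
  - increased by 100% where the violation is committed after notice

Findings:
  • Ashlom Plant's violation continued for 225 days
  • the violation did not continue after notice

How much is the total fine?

Civil penalty: €3,355,150

First 80 days: 80 × €11,770 = €941,600
Remaining days: (225 − 80) × €15,300 = €2,218,500
Per-day component: €941,600 + €2,218,500 = €3,160,100
Base plus per-day: €195,050 + €3,160,100 = €3,355,150
The violation did not continue after notice: no 100% increase.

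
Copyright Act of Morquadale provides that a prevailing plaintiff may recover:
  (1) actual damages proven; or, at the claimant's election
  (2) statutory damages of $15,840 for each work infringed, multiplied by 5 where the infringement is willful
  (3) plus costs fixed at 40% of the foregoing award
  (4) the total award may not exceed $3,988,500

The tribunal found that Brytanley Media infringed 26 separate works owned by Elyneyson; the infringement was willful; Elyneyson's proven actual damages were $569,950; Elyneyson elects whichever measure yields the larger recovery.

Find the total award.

$2,882,880

Statutory damages: 26 × $15,840 = $411,840
Multiplied by 5: 5 × $411,840 = $2,059,200
Greater of actual damages ($569,950) or enhanced statutory damages ($2,059,200): $2,059,200
Costs: 40% of $2,059,200 = $823,680
Award plus costs: $2,059,200 + $823,680 = $2,882,880
Cap at $3,988,500: $2,882,880 is within the cap, no reduction.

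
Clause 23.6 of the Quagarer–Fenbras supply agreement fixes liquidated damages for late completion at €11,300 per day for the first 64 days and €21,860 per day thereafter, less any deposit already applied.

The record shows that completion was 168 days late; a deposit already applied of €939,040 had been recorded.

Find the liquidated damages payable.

First 64 days: 64 × €11,300 = €723,200
Remaining days: (168 − 64) × €21,860 = €2,273,440
Accrued per-day damages: €723,200 + €2,273,440 = €2,996,640
Less deposit already applied: €2,996,640 − €939,040 = €2,057,600

€2,057,600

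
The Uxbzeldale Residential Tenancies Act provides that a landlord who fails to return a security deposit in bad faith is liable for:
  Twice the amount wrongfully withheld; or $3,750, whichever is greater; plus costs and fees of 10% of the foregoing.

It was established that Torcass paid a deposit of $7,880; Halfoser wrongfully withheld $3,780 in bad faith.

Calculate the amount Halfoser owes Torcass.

$8,316

Doubled: 2 × $3,780 = $7,560
Minimum $3,750: $7,560 meets the minimum, no increase.
Costs and fees: 10% of $7,560 = $756
Total recovery: $7,560 + $756 = $8,316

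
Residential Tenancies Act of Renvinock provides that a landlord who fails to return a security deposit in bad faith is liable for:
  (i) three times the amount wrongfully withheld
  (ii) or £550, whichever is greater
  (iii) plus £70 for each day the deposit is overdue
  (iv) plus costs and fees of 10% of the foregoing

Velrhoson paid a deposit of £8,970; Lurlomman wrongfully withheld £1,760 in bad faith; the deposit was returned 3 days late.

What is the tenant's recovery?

Trebled: 3 × £1,760 = £5,280
Minimum £550: £5,280 meets the minimum, no increase.
Late-return penalty: 3 × £70 = £210
Damages plus late penalty: £5,280 + £210 = £5,490
Costs and fees: 10% of £5,490 = £549
Total recovery: £5,490 + £549 = £6,039

£6,039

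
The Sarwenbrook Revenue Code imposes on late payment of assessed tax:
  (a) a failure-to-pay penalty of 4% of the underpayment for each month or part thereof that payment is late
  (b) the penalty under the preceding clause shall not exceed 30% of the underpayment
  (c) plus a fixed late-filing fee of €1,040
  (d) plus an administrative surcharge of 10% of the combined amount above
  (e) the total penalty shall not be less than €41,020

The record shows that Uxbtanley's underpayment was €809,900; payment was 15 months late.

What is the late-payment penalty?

Penalty: €268,411

Accrued rate: 4% × 15 = 60%, capped at 30% → 30%
Failure-to-pay penalty: 30% of €809,900 = €242,970
Penalty before surcharge: €242,970 + €1,040 = €244,010
Administrative surcharge: 10% of €244,010 = €24,401
Total penalty: €244,010 + €24,401 = €268,411
Minimum €41,020: €268,411 meets the minimum, no increase.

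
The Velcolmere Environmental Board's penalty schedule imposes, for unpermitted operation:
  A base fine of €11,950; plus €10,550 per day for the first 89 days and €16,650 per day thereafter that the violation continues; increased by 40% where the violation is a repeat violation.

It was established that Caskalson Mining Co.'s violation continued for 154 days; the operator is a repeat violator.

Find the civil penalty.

Civil penalty: €2,846,410

First 89 days: 89 × €10,550 = €938,950
Remaining days: (154 − 89) × €16,650 = €1,082,250
Per-day component: €938,950 + €1,082,250 = €2,021,200
Base plus per-day: €11,950 + €2,021,200 = €2,033,150
Enhancement: 40% of €2,033,150 = €813,260
Enhanced fine: €2,033,150 + €813,260 = €2,846,410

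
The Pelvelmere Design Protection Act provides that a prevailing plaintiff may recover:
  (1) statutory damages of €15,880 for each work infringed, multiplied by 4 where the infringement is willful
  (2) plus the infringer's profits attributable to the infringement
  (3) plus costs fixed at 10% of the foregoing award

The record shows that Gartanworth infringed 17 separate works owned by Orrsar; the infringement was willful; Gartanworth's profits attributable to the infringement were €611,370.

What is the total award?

€1,860,331

Statutory damages: 17 × €15,880 = €269,960
Multiplied by 4: 4 × €269,960 = €1,079,840
Combined award: €1,079,840 + €611,370 = €1,691,210
Costs: 10% of €1,691,210 = €169,121
Award plus costs: €1,691,210 + €169,121 = €1,860,331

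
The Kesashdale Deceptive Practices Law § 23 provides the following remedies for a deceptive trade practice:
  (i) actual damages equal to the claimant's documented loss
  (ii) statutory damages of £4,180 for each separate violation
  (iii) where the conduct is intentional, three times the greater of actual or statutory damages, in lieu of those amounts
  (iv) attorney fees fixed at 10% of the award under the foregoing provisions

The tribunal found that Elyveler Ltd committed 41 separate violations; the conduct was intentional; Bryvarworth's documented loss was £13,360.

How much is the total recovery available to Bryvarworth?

Statutory damages: 41 × £4,180 = £171,380
Greater of actual damages (£13,360) or statutory damages (£171,380): £171,380
Trebled: 3 × £171,380 = £514,140
Attorney fees: 10% of £514,140 = £51,414
Total recovery: £514,140 + £51,414 = £565,554

£565,554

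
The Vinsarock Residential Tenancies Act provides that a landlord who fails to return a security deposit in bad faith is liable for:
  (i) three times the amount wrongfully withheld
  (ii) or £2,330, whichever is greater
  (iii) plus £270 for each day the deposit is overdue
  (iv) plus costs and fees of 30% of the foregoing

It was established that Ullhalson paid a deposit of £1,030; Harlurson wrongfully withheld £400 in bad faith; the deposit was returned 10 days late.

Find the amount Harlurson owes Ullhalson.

£6,539

Trebled: 3 × £400 = £1,200
Minimum £2,330: £1,200 is below the minimum → £2,330
Late-return penalty: 10 × £270 = £2,700
Damages plus late penalty: £2,330 + £2,700 = £5,030
Costs and fees: 30% of £5,030 = £1,509
Total recovery: £5,030 + £1,509 = £6,539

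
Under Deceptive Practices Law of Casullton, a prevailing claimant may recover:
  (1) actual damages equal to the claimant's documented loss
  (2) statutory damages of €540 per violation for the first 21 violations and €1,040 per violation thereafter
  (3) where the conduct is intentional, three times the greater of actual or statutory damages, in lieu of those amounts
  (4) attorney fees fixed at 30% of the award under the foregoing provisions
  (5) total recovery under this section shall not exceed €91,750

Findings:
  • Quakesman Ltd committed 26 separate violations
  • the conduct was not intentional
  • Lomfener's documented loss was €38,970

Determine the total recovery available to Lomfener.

First 21 violations: 21 × €540 = €11,340
Remaining violations: (26 − 21) × €1,040 = €5,200
Statutory damages: €11,340 + €5,200 = €16,540
Conduct not intentional: the in-lieu enhancement does not apply.
Actual plus statutory damages: €38,970 + €16,540 = €55,510
Attorney fees: 30% of €55,510 = €16,653
Total before cap: €55,510 + €16,653 = €72,163
Cap at €91,750: €72,163 is within the cap, no reduction.

Total recovery: €72,163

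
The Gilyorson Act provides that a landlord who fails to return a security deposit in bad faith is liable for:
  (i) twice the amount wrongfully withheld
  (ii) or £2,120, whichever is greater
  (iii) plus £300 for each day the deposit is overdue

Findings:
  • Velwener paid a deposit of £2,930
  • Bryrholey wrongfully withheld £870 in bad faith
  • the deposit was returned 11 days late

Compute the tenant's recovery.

Doubled: 2 × £870 = £1,740
Minimum £2,120: £1,740 is below the minimum → £2,120
Late-return penalty: 11 × £300 = £3,300
Damages plus late penalty: £2,120 + £3,300 = £5,420

£5,420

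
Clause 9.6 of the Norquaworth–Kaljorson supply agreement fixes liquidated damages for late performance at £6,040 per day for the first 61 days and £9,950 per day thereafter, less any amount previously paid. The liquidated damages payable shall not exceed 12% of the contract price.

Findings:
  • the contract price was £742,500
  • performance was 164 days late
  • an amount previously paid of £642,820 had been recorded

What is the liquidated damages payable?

First 61 days: 61 × £6,040 = £368,440
Remaining days: (164 − 61) × £9,950 = £1,024,850
Accrued per-day damages: £368,440 + £1,024,850 = £1,393,290
Less amount previously paid: £1,393,290 − £642,820 = £750,470
Cap: 12% of £742,500 = £89,100
Cap at £89,100: £750,470 exceeds the cap → £89,100

£89,100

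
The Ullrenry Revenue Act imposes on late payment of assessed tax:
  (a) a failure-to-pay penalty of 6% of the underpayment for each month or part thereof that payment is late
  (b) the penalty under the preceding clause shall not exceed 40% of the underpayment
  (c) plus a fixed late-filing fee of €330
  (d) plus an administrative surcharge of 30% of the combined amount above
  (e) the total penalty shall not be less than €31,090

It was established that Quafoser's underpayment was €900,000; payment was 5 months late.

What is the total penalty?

€351,429

Accrued rate: 6% × 5 = 30%, capped at 40% → 30%
Failure-to-pay penalty: 30% of €900,000 = €270,000
Penalty before surcharge: €270,000 + €330 = €270,330
Administrative surcharge: 30% of €270,330 = €81,099
Total penalty: €270,330 + €81,099 = €351,429
Minimum €31,090: €351,429 meets the minimum, no increase.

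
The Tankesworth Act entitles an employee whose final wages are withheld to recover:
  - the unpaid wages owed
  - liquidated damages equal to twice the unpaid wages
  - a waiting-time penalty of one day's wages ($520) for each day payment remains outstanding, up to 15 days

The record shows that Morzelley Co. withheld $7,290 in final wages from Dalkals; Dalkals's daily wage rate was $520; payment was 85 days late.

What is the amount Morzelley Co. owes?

Doubled: 2 × $7,290 = $14,580
Penalty days: min(85, 15) = 15
Waiting-time penalty: 15 × $520 = $7,800
Total award: $7,290 + $14,580 + $7,800 = $29,670

$29,670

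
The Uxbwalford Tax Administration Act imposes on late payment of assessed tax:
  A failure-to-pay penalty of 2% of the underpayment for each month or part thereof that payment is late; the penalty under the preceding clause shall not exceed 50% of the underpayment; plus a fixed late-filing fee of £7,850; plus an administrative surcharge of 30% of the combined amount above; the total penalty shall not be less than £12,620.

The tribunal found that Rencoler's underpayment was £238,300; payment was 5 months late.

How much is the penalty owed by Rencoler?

Accrued rate: 2% × 5 = 10%, capped at 50% → 10%
Failure-to-pay penalty: 10% of £238,300 = £23,830
Penalty before surcharge: £23,830 + £7,850 = £31,680
Administrative surcharge: 30% of £31,680 = £9,504
Total penalty: £31,680 + £9,504 = £41,184
Minimum £12,620: £41,184 meets the minimum, no increase.

£41,184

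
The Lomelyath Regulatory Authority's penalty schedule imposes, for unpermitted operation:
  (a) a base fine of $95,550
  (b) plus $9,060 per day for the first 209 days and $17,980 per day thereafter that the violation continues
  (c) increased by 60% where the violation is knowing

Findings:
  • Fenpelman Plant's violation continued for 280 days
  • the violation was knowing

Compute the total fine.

$5,225,072

First 209 days: 209 × $9,060 = $1,893,540
Remaining days: (280 − 209) × $17,980 = $1,276,580
Per-day component: $1,893,540 + $1,276,580 = $3,170,120
Base plus per-day: $95,550 + $3,170,120 = $3,265,670
Enhancement: 60% of $3,265,670 = $1,959,402
Enhanced fine: $3,265,670 + $1,959,402 = $5,225,072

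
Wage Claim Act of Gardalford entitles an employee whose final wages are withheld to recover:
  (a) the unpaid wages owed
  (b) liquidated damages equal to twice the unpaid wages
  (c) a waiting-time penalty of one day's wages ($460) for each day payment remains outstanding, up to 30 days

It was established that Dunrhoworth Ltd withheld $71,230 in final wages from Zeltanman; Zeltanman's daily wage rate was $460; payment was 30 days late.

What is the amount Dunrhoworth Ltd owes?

Doubled: 2 × $71,230 = $142,460
Penalty days: min(30, 30) = 30
Waiting-time penalty: 30 × $460 = $13,800
Total award: $71,230 + $142,460 + $13,800 = $227,490

$227,490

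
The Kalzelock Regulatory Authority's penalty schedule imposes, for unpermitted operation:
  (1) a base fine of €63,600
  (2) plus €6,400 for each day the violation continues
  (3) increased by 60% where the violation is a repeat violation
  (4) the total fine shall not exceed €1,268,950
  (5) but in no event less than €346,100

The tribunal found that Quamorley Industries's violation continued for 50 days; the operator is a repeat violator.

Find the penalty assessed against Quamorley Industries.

Per-day component: 50 × €6,400 = €320,000
Base plus per-day: €63,600 + €320,000 = €383,600
Enhancement: 60% of €383,600 = €230,160
Enhanced fine: €383,600 + €230,160 = €613,760
Cap at €1,268,950: €613,760 is within the cap, no reduction.
Minimum €346,100: €613,760 meets the minimum, no increase.

€613,760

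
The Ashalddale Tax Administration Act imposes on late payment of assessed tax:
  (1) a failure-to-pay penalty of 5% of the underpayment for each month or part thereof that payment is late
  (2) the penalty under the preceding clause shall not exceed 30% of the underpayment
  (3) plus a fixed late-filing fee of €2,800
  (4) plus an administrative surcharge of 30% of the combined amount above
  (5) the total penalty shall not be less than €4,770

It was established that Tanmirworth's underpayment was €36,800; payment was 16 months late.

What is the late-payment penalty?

€17,992

Accrued rate: 5% × 16 = 80%, capped at 30% → 30%
Failure-to-pay penalty: 30% of €36,800 = €11,040
Penalty before surcharge: €11,040 + €2,800 = €13,840
Administrative surcharge: 30% of €13,840 = €4,152
Total penalty: €13,840 + €4,152 = €17,992
Minimum €4,770: €17,992 meets the minimum, no increase.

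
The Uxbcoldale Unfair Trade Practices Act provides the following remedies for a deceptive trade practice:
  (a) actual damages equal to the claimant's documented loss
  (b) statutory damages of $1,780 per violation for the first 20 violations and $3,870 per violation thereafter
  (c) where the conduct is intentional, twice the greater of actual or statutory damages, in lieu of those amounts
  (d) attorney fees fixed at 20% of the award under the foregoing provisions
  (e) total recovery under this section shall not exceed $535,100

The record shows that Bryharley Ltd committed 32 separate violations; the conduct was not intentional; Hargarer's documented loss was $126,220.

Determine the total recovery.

First 20 violations: 20 × $1,780 = $35,600
Remaining violations: (32 − 20) × $3,870 = $46,440
Statutory damages: $35,600 + $46,440 = $82,040
Conduct not intentional: the in-lieu enhancement does not apply.
Actual plus statutory damages: $126,220 + $82,040 = $208,260
Attorney fees: 20% of $208,260 = $41,652
Total before cap: $208,260 + $41,652 = $249,912
Cap at $535,100: $249,912 is within the cap, no reduction.

$249,912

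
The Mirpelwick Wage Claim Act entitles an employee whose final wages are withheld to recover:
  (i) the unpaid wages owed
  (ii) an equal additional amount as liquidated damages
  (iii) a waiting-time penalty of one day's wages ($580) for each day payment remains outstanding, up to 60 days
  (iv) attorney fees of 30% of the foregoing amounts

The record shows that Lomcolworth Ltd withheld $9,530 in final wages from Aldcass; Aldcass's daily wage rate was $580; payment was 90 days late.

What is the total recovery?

$70,018

Liquidated damages (equal amount): $9,530
Penalty days: min(90, 60) = 60
Waiting-time penalty: 60 × $580 = $34,800
Subtotal: $9,530 + $9,530 + $34,800 = $53,860
Attorney fees: 30% of $53,860 = $16,158
Total award: $53,860 + $16,158 = $70,018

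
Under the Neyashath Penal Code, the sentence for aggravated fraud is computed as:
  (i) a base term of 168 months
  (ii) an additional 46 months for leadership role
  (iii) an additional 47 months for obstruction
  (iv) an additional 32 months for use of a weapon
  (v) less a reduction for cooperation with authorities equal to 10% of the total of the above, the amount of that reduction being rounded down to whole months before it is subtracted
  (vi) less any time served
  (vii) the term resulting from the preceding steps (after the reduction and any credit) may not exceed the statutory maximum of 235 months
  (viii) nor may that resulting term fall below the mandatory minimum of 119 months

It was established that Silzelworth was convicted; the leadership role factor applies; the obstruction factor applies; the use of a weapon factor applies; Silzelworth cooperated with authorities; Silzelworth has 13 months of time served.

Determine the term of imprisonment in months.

235 months

Leadership role enhancement: +46 months
Obstruction enhancement: +47 months
Use of a weapon enhancement: +32 months
Adjusted term: 168 months + 46 months + 47 months + 32 months = 293 months
Cooperation with authorities reduction: 10% of 293 months = 29 months (rounded down)
After reduction: 293 − 29 = 264 months
Less time served: 264 months − 13 months = 251 months
Cap at 235 months: 251 months exceeds the cap → 235 months
Minimum 119 months: 235 months meets the minimum, no increase.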